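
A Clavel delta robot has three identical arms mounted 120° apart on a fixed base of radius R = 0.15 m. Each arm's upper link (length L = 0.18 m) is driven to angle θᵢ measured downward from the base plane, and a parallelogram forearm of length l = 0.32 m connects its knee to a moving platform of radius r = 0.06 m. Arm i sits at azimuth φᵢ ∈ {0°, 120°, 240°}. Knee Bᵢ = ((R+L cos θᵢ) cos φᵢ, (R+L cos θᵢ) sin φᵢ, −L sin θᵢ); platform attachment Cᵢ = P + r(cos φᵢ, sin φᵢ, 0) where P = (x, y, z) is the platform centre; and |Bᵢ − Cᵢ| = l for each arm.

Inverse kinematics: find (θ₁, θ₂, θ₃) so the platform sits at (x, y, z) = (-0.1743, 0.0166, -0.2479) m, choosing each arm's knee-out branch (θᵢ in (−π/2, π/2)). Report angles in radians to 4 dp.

φ1=0.0° → target in arm frame (-0.1743, 0.0166)
  A=0.2643, B=-0.2479, C=(l²−L²−A²−y'²−z²)/(2L)=-0.1711
  γ=atan2(-0.2479,0.2643)=-0.7534;  ψ=arccos(-0.4721)=2.0625;  θ1=γ+ψ≈1.3091
arm 2 (φ=120.0°): x'=0.1015, y'=0.1426
  A cos θ + B sin θ = C:  -0.0115·cos θ + -0.2479·sin θ = -0.0332
  γ=atan2(-0.2479,-0.0115)=-1.6173;  ψ=arccos(-0.1336)=1.7048;  θ2=γ+ψ≈0.0875
arm 3 (φ=240.0°): x'=0.0728, y'=-0.1592
  A=0.0172, B=-0.2479, C=(l²−L²−A²−y'²−z²)/(2L)=-0.0475
  γ=atan2(-0.2479,0.0172)=-1.5014;  ψ=arccos(-0.1913)=1.7633;  θ3=γ+ψ≈0.2618

θ₁ = 1.3091, θ₂ = 0.0875, θ₃ = 0.2618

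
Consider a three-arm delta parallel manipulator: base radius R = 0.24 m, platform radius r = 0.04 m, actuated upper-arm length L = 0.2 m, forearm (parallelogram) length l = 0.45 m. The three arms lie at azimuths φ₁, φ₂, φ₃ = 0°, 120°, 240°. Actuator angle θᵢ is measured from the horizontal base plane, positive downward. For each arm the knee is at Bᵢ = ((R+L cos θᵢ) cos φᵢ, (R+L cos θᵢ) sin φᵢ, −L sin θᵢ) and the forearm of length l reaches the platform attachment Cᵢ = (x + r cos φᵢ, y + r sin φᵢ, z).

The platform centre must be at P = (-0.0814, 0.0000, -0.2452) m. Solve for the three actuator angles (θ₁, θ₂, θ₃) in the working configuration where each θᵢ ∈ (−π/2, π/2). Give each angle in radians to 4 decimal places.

φ1=0.0° → target in arm frame (-0.0814, 0.0000)
  A cos θ + B sin θ = C:  0.2814·cos θ + -0.2452·sin θ = 0.0580
  θ1 = atan2(B,A) + arccos(C/0.3732) = 0.6981
arm 2 (φ=120.0°): x'=0.0407, y'=0.0705
  A cos θ + B sin θ = C:  0.1593·cos θ + -0.2452·sin θ = 0.1801
  θ2 = atan2(B,A) + arccos(C/0.2924) = -0.0873
φ3=240.0° → target in arm frame (0.0407, -0.0705)
  A cos θ + B sin θ = C:  0.1593·cos θ + -0.2452·sin θ = 0.1801
  √(A²+B²)=0.2924;  θ3 = -0.9947+0.9073 ≈ -0.0873

θ₁ = 0.6981, θ₂ = -0.0873, θ₃ = -0.0873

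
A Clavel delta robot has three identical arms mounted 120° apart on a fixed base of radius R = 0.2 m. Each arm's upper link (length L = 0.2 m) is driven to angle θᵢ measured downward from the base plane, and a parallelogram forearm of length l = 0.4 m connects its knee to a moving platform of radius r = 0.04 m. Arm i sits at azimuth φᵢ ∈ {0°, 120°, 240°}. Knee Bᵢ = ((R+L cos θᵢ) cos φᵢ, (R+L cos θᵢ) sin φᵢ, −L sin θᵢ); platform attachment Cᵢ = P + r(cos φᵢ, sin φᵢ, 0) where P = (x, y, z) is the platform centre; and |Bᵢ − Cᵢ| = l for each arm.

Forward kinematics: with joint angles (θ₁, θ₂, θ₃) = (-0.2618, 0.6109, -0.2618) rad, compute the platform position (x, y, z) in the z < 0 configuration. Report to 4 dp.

(0.0351, -0.0609, -0.1831)

centre 1 = (0.3532·cos0.0°, 0.3532·sin0.0°, 0.0518) = (0.3532, 0.0000, 0.0518)
φ2=120.0°: virtual centre (-0.1619, 0.2804, -0.1147), radius l
centre 3 = (0.3532·cos240.0°, 0.3532·sin240.0°, 0.0518) = (-0.1766, -0.3059, 0.0518)
|centre ₂|²−|centre ₁|² = -0.0094;  |centre ₃|²−|centre ₁|² = 0.0000
linear system: -1.0302x+0.5609y = -0.0094−-0.3330z; -1.0596x+-0.6117y = 0.0000−0.0000z
Cramer: x(z) = 0.0047-0.1663z;  y(z) = -0.0081+0.2881z
into |P−centre ₁|² = l²: 1.1107z² + 0.0077z + -0.0358 = 0;  Δ = 0.1591;  z = -0.1831 or 0.1761 → z<0 root = -0.1831
x = 0.0351, y = -0.0609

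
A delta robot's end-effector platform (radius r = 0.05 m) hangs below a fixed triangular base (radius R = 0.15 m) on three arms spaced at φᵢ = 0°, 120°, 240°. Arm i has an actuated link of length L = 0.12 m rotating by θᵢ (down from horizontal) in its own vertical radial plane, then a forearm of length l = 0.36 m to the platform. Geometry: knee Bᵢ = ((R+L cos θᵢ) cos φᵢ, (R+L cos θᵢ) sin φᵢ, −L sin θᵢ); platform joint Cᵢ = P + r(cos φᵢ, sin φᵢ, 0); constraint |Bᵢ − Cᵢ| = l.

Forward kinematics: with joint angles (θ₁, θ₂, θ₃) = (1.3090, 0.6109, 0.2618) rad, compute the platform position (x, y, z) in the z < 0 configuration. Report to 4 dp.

O1 = (0.1311·cos0.0°, 0.1311·sin0.0°, -0.1159) = (0.1311, 0.0000, -0.1159)
φ2=120.0°: virtual centre (-0.0991, 0.1717, -0.0688), radius l
O3 = (0.2159·cos240.0°, 0.2159·sin240.0°, -0.0311) = (-0.1080, -0.1870, -0.0311)
|O₂|²−|O₁|² = 0.0134;  |O₃|²−|O₁|² = 0.0170
linear system: -0.4604x+0.3435y = 0.0134−0.0942z; -0.4780x+-0.3740y = 0.0170−0.1697z
det = 0.3364;  x = -0.0323+0.2780z,  y = -0.0041+0.0985z
quadratic in z: (1.0870)z²+(0.1402)z+(-0.0895)=0, √Δ=0.6393 → z ∈ {-0.3586, 0.2296}; z = -0.3586 (taking z<0)
x = -0.1319, y = -0.0394

(-0.1319, -0.0394, -0.3586)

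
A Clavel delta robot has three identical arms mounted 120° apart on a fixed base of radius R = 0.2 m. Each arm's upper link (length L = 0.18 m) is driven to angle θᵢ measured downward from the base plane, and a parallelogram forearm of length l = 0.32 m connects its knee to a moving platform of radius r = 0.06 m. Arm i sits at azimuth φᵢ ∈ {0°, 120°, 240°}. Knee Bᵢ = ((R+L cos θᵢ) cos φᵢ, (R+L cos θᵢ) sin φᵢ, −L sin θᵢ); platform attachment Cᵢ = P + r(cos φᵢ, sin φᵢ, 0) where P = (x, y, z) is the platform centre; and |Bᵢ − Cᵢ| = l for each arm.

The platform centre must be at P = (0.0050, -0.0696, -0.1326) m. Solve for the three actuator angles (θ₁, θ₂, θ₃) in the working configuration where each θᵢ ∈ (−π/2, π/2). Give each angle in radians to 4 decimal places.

arm 1 (φ=0.0°): x'=0.0050, y'=-0.0696
  A cos θ + B sin θ = C:  0.1350·cos θ + -0.1326·sin θ = 0.0815
  γ=atan2(-0.1326,0.1350)=-0.7764;  ψ=arccos(0.4308)=1.1254;  θ1=γ+ψ≈0.3490
arm 2 (φ=120.0°): x'=-0.0628, y'=0.0305
  A cos θ + B sin θ = C:  0.2028·cos θ + -0.1326·sin θ = 0.0288
  θ2 = atan2(B,A) + arccos(C/0.2423) = 0.8725
φ3=240.0° → target in arm frame (0.0578, 0.0391)
  A cos θ + B sin θ = C:  0.0822·cos θ + -0.1326·sin θ = 0.1226
  √(A²+B²)=0.1560;  θ3 = -1.0157+0.6672 ≈ -0.3486

θ₁ = 0.3490, θ₂ = 0.8725, θ₃ = -0.3486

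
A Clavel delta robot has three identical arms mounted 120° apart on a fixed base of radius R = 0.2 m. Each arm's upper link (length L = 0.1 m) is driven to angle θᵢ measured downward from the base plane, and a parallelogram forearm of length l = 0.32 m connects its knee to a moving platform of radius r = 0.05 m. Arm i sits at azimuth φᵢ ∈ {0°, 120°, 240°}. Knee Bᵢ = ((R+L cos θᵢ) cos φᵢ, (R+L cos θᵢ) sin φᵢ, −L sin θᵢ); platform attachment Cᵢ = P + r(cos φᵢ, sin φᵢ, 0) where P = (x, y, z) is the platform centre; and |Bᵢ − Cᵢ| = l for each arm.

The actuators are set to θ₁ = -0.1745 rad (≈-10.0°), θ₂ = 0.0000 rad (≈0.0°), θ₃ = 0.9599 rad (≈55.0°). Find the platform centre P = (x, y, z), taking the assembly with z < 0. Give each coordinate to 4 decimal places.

arm 1 at φ=0.0°: ρ1 = 0.2485;  O1 = (0.2485, 0.0000, 0.0174)
arm 2 at φ=120.0°: ρ2 = 0.2500;  O2 = (-0.1250, 0.2165, 0.0000)
φ3=240.0°: virtual centre (-0.1037, -0.1796, -0.0819), radius l
eliminate P² terms by subtracting sphere 1 from 2 and 3
linear system: -0.7470x+0.4330y = 0.0005−-0.0347z; -0.7043x+-0.3592y = -0.0123−-0.1985z
Cramer: x(z) = 0.0090-0.1717z;  y(z) = 0.0166-0.2161z
into |P−O₁|² = l²: 1.0762z² + 0.0403z + -0.0445 = 0;  Δ = 0.1931;  z = -0.2229 or 0.1854 → z<0 root = -0.2229
x = 0.0473, y = 0.0648

(0.0473, 0.0648, -0.2229)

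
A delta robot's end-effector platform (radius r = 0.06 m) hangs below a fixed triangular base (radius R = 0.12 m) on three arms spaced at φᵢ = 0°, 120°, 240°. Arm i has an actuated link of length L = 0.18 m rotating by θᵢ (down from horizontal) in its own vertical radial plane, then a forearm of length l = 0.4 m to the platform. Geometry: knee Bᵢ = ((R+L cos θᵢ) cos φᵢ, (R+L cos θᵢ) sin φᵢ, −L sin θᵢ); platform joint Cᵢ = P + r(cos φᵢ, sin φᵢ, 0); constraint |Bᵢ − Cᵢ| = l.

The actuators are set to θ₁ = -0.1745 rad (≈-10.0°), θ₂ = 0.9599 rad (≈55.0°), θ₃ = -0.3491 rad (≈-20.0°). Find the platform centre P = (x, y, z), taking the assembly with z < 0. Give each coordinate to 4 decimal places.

(0.0868, -0.1948, -0.2841)

arm 1 at φ=0.0°: ρ1 = 0.2373;  S1 = (0.2373, 0.0000, 0.0313)
φ2=120.0°: virtual centre (-0.0816, 0.1414, -0.1474), radius l
arm 3 at φ=240.0°: ρ3 = 0.2291;  S3 = (-0.1146, -0.1984, 0.0616)
|S₂|²−|S₁|² = -0.0089;  |S₃|²−|S₁|² = -0.0010
linear system: -0.6378x+0.2828y = -0.0089−-0.3574z; -0.7037x+-0.3969y = -0.0010−0.0606z
det = 0.4521;  x = 0.0084+-0.2758z,  y = -0.0124+0.6418z
quadratic in z: (1.4880)z²+(0.0478)z+(-0.1065)=0, √Δ=0.7976 → z ∈ {-0.2841, 0.2520}; z = -0.2841 (taking z<0)
x = 0.0868, y = -0.1948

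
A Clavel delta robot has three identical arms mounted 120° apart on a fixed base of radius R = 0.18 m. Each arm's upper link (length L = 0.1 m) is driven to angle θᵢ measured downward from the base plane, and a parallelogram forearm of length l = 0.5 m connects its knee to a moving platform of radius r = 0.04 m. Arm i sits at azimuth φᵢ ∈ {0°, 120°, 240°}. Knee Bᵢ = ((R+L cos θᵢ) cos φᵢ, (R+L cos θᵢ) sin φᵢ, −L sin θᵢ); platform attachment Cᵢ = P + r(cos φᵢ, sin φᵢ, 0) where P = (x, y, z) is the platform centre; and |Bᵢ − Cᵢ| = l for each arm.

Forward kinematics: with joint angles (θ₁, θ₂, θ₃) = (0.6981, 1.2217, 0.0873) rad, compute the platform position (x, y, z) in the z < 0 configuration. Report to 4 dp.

(-0.0030, -0.1419, -0.4904)

φ1=0.0°: virtual centre (0.2166, 0.0000, -0.0643), radius l
φ2=120.0°: virtual centre (-0.0871, 0.1509, -0.0940), radius l
S3 = (0.2396·cos240.0°, 0.2396·sin240.0°, -0.0087) = (-0.1198, -0.2075, -0.0087)
subtract pairs → two planes through P
plane₁₂: -0.6074x+0.3017y+-0.0594z = -0.0119
det = 0.4551;  x = 0.0066+0.0195z,  y = -0.0262+0.2361z
sphere 1 gives Az²+Bz+C=0 with A=1.0561, B=0.1080, C=-0.2011;  B²−4AC=0.8611;  roots -0.4904, 0.3882;  negative root z = -0.4904
x = -0.0030, y = -0.1419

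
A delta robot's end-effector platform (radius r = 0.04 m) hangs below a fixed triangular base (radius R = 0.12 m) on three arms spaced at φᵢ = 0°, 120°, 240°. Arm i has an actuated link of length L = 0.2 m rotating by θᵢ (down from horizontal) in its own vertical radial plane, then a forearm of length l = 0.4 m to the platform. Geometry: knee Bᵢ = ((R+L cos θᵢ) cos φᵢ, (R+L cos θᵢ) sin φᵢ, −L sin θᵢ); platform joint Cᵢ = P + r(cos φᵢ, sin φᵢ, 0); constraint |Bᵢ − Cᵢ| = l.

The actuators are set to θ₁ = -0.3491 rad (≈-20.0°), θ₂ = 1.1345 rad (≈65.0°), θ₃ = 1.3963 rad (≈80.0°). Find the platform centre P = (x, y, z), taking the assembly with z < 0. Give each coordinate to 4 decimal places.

O1 = (0.2679·cos0.0°, 0.2679·sin0.0°, 0.0684) = (0.2679, 0.0000, 0.0684)
arm 2 at φ=120.0°: (R−r)+L cos θ2 = 0.1645;  O2 = (-0.0823, 0.1425, -0.1813)
arm 3 at φ=240.0°: (R−r)+L cos θ3 = 0.1147;  O3 = (-0.0574, -0.0994, -0.1970)
|O₂|²−|O₁|² = -0.0165;  |O₃|²−|O₁|² = -0.0245
plane₁₂: -0.7004x+0.2850y+-0.4994z = -0.0165
Cramer: x(z) = 0.0317-0.7717z;  y(z) = 0.0197-0.1444z
sphere 1 gives Az²+Bz+C=0 with A=1.6164, B=0.2222, C=-0.0991;  B²−4AC=0.6901;  roots -0.3257, 0.1882;  negative root z = -0.3257
x = 0.2830, y = 0.0668

(0.2830, 0.0668, -0.3257)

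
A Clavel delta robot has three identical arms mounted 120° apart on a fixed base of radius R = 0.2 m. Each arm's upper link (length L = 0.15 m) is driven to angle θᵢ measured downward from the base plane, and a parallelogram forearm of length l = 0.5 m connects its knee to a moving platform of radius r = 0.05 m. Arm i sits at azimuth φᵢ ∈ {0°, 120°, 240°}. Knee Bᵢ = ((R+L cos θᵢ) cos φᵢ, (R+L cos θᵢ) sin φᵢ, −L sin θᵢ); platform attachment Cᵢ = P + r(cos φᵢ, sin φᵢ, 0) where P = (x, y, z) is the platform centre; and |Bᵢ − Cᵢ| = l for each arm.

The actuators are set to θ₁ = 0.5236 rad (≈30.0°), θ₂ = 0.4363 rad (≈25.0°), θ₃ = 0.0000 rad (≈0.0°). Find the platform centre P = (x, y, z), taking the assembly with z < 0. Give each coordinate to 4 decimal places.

(-0.0491, -0.0593, -0.4468)

centre 1 = (0.2799·cos0.0°, 0.2799·sin0.0°, -0.0750) = (0.2799, 0.0000, -0.0750)
arm 2 at φ=120.0°: (R−r)+L cos θ2 = 0.2859;  centre 2 = (-0.1430, 0.2476, -0.0634)
arm 3 at φ=240.0°: (R−r)+L cos θ3 = 0.3000;  centre 3 = (-0.1500, -0.2598, 0.0000)
|centre ₂|²−|centre ₁|² = 0.0018;  |centre ₃|²−|centre ₁|² = 0.0060
linear system: -0.8458x+0.4953y = 0.0018−0.0232z; -0.8598x+-0.5196y = 0.0060−0.1500z
det = 0.8653;  x = -0.0045+0.0998z,  y = -0.0041+0.1235z
sphere 1 gives Az²+Bz+C=0 with A=1.0252, B=0.0922, C=-0.1635;  B²−4AC=0.6788;  roots -0.4468, 0.3568;  negative root z = -0.4468
x = -0.0491, y = -0.0593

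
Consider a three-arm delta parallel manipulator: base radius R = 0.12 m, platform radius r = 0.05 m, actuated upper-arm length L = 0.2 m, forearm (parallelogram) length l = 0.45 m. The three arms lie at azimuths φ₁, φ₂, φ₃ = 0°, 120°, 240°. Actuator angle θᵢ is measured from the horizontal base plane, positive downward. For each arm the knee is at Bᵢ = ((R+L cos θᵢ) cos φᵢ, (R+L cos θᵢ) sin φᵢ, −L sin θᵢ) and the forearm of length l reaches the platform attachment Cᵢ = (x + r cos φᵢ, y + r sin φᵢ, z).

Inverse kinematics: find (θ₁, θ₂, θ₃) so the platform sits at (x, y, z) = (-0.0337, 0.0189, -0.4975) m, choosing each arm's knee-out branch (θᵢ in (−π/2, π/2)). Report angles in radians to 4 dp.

θ₁ = 0.6980, θ₂ = 0.5235, θ₃ = 0.6107

rotate P by −φ1: (-0.0337, 0.0189, -0.4975)
  e−x'=0.1037;  (l²−L²−(e−x')²−y'²−z²)/2L = -0.2403
  √(A²+B²)=0.5082;  θ1 = -1.3653+2.0633 ≈ 0.6980
arm 2 (φ=120.0°): x'=0.0332, y'=0.0197
  e−x'=0.0368;  (l²−L²−(e−x')²−y'²−z²)/2L = -0.2169
  √(A²+B²)=0.4989;  θ2 = -1.4970+2.0205 ≈ 0.5235
rotate P by −φ3: (0.0005, -0.0386, -0.4975)
  e−x'=0.0695;  (l²−L²−(e−x')²−y'²−z²)/2L = -0.2283
  γ=atan2(-0.4975,0.0695)=-1.4320;  ψ=arccos(-0.4545)=2.0426;  θ3=γ+ψ≈0.6107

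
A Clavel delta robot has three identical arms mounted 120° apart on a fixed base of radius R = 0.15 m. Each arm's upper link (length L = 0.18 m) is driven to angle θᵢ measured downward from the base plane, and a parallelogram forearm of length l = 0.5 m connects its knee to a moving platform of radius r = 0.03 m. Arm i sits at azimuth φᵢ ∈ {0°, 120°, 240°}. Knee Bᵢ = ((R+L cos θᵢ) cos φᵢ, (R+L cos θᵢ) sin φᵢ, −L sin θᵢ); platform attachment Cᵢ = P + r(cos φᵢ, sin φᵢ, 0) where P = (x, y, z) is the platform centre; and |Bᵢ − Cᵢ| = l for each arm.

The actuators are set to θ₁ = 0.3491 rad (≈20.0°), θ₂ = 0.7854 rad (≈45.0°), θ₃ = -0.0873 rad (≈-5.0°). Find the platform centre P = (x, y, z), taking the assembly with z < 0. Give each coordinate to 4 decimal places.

(0.0063, -0.1483, -0.4462)

arm 1 at φ=0.0°: ρ1 = 0.2891;  centre 1 = (0.2891, 0.0000, -0.0616)
centre 2 = (0.2473·cos120.0°, 0.2473·sin120.0°, -0.1273) = (-0.1236, 0.2141, -0.1273)
arm 3 at φ=240.0°: ρ3 = 0.2993;  centre 3 = (-0.1497, -0.2592, 0.0157)
subtract pairs → two planes through P
plane₁₂: -0.8256x+0.4283y+-0.1314z = -0.0100
det = 0.8039;  x = 0.0052+-0.0024z,  y = -0.0135+0.3022z
into |P−centre ₁|² = l²: 1.0913z² + 0.1164z + -0.1654 = 0;  Δ = 0.7355;  z = -0.4462 or 0.3396 → z<0 root = -0.4462
x = 0.0063, y = -0.1483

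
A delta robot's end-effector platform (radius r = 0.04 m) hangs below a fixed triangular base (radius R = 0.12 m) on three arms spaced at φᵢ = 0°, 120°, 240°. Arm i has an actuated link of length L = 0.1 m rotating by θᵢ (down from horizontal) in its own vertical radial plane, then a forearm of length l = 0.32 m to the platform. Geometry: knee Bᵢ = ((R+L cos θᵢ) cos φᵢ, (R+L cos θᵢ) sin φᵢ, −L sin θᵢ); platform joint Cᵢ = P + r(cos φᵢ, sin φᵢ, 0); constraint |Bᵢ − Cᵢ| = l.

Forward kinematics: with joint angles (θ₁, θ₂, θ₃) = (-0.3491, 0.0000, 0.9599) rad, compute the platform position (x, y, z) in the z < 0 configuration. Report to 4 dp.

arm 1 at φ=0.0°: ρ1 = 0.1740;  centre 1 = (0.1740, 0.0000, 0.0342)
centre 2 = (0.1800·cos120.0°, 0.1800·sin120.0°, 0.0000) = (-0.0900, 0.1559, 0.0000)
centre 3 = (0.1374·cos240.0°, 0.1374·sin240.0°, -0.0819) = (-0.0687, -0.1190, -0.0819)
subtract pairs → two planes through P
[-0.5279 0.3118 -0.0684]·P = 0.0010;  [-0.4853 -0.2379 -0.2322]·P = -0.0059
Cramer: x(z) = 0.0058-0.3203z;  y(z) = 0.0129-0.3229z
into |P−centre ₁|² = l²: 1.2068z² + 0.0310z + -0.0728 = 0;  Δ = 0.3523;  z = -0.2588 or 0.2330 → z<0 root = -0.2588
x = 0.0886, y = 0.0964

(0.0886, 0.0964, -0.2588)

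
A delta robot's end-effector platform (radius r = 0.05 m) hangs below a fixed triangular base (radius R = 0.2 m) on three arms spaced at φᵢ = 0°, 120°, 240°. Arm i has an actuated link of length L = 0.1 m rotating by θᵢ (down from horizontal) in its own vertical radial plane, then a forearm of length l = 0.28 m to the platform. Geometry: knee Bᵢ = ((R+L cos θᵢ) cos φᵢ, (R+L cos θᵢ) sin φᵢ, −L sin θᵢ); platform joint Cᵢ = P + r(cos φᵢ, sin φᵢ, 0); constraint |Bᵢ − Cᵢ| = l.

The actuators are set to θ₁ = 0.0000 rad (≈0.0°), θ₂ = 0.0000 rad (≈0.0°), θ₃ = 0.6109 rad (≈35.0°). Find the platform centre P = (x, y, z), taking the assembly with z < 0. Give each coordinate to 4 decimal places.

(0.0159, 0.0276, -0.1512)

S1 = (0.2500·cos0.0°, 0.2500·sin0.0°, 0.0000) = (0.2500, 0.0000, 0.0000)
arm 2 at φ=120.0°: e+L cos θ2 = 0.2500;  S2 = (-0.1250, 0.2165, 0.0000)
φ3=240.0°: virtual centre (-0.1160, -0.2008, -0.0574), radius l
|S₂|²−|S₁|² = 0.0000;  |S₃|²−|S₁|² = -0.0054
plane₁₂: -0.7500x+0.4330y+0.0000z = 0.0000
det = 0.6182;  x = 0.0038+-0.0804z,  y = 0.0066+-0.1392z
quadratic in z: (1.0258)z²+(0.0377)z+(-0.0177)=0, √Δ=0.2724 → z ∈ {-0.1512, 0.1144}; z = -0.1512 (taking z<0)
x = 0.0159, y = 0.0276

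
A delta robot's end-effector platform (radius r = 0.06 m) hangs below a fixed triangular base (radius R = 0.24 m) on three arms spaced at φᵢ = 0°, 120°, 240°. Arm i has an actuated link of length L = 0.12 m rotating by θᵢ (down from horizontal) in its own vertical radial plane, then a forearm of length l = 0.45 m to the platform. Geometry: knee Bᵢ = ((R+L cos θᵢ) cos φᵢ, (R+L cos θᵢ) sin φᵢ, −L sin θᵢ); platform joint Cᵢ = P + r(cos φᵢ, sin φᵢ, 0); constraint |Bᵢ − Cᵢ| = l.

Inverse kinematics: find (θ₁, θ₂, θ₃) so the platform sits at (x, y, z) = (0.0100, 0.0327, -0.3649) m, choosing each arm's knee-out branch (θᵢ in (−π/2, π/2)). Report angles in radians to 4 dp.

arm 1 (φ=0.0°): x'=0.0100, y'=0.0327
  A cos θ + B sin θ = C:  0.1700·cos θ + -0.3649·sin θ = 0.1041
  √(A²+B²)=0.4026;  θ1 = -1.1348+1.3093 ≈ 0.1745
rotate P by −φ2: (0.0233, -0.0250, -0.3649)
  A cos θ + B sin θ = C:  0.1567·cos θ + -0.3649·sin θ = 0.1241
  √(A²+B²)=0.3971;  θ2 = -1.1652+1.2531 ≈ 0.0879
arm 3 (φ=240.0°): x'=-0.0333, y'=-0.0077
  A cos θ + B sin θ = C:  0.2133·cos θ + -0.3649·sin θ = 0.0391
  √(A²+B²)=0.4227;  θ3 = -1.0418+1.4782 ≈ 0.4364

θ₁ = 0.1745, θ₂ = 0.0879, θ₃ = 0.4364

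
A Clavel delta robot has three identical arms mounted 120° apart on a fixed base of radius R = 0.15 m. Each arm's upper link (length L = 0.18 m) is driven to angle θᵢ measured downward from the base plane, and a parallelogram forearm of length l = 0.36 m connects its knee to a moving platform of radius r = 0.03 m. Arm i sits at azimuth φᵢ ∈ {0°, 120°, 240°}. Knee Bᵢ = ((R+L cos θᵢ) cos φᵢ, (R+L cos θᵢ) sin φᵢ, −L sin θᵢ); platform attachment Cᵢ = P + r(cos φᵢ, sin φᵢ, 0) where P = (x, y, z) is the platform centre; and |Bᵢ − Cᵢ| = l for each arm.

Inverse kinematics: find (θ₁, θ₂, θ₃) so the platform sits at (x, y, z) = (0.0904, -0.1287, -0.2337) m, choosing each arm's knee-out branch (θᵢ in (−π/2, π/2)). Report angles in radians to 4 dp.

θ₁ = -0.1750, θ₂ = 1.1344, θ₃ = 0.0000

φ1=0.0° → target in arm frame (0.0904, -0.1287)
  e−x'=0.0296;  (l²−L²−(e−x')²−y'²−z²)/2L = 0.0698
  √(A²+B²)=0.2356;  θ1 = -1.4448+1.2698 ≈ -0.1750
rotate P by −φ2: (-0.1567, -0.0139, -0.2337)
  A cos θ + B sin θ = C:  0.2767·cos θ + -0.2337·sin θ = -0.0949
  γ=atan2(-0.2337,0.2767)=-0.7014;  ψ=arccos(-0.2619)=1.8358;  θ2=γ+ψ≈1.1344
φ3=240.0° → target in arm frame (0.0663, 0.1426)
  A=0.0537, B=-0.2337, C=(l²−L²−A²−y'²−z²)/(2L)=0.0538
  γ=atan2(-0.2337,0.0537)=-1.3448;  ψ=arccos(0.2241)=1.3447;  θ3=γ+ψ≈0.0000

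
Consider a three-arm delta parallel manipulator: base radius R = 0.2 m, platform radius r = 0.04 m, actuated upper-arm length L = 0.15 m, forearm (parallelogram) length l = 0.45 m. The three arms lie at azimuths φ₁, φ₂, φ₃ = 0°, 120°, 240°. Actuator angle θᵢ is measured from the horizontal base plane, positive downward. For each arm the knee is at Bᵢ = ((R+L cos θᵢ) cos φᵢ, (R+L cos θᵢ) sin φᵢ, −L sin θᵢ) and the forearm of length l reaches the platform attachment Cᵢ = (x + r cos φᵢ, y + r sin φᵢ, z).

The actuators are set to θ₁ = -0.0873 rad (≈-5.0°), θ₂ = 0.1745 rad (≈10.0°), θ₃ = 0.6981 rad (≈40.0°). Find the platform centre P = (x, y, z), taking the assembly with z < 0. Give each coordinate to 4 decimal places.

(0.0673, 0.0629, -0.3610)

arm 1 at φ=0.0°: e+L cos θ1 = 0.3094;  O1 = (0.3094, 0.0000, 0.0131)
O2 = (0.3077·cos120.0°, 0.3077·sin120.0°, -0.0260) = (-0.1539, 0.2665, -0.0260)
φ3=240.0°: virtual centre (-0.1375, -0.2381, -0.0964), radius l
eliminate P² terms by subtracting sphere 1 from 2 and 3
[-0.9266 0.5330 -0.0782]·P = -0.0005;  [-0.8938 -0.4762 -0.2190]·P = -0.0110
Cramer: x(z) = 0.0067-0.1678z;  y(z) = 0.0106-0.1449z
quadratic in z: (1.0492)z²+(0.0724)z+(-0.1106)=0, √Δ=0.6850 → z ∈ {-0.3610, 0.2920}; z = -0.3610 (taking z<0)
x = 0.0673, y = 0.0629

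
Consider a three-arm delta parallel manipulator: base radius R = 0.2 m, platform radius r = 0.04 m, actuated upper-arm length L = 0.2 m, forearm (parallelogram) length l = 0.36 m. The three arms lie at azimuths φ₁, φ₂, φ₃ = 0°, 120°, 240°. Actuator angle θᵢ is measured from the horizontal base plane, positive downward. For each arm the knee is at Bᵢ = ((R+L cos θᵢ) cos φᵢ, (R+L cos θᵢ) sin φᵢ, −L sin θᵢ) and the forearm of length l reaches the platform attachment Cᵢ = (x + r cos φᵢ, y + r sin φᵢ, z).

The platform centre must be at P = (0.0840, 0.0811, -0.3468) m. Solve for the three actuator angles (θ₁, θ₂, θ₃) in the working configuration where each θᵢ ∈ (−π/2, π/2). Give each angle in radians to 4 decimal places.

φ1=0.0° → target in arm frame (0.0840, 0.0811)
  A cos θ + B sin θ = C:  0.0760·cos θ + -0.3468·sin θ = -0.1076
  γ=atan2(-0.3468,0.0760)=-1.3551;  ψ=arccos(-0.3030)=1.8786;  θ1=γ+ψ≈0.5235
rotate P by −φ2: (0.0282, -0.1133, -0.3468)
  A=0.1318, B=-0.3468, C=(l²−L²−A²−y'²−z²)/(2L)=-0.1522
  θ2 = atan2(B,A) + arccos(C/0.3710) = 0.7857
φ3=240.0° → target in arm frame (-0.1122, 0.0322)
  A=0.2722, B=-0.3468, C=(l²−L²−A²−y'²−z²)/(2L)=-0.2645
  √(A²+B²)=0.4409;  θ3 = -0.9053+2.2143 ≈ 1.3091

θ₁ = 0.5235, θ₂ = 0.7857, θ₃ = 1.3091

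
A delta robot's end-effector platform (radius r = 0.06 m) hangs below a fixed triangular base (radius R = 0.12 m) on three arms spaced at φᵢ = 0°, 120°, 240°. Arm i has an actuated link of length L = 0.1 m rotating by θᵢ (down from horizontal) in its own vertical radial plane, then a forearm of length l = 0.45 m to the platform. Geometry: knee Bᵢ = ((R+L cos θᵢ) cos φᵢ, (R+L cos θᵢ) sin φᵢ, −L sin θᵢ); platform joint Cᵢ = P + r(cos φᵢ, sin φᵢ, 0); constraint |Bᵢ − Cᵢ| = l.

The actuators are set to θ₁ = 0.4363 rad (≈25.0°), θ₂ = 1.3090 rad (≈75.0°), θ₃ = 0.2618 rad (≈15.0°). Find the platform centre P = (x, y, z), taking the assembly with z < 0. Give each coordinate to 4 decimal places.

arm 1 at φ=0.0°: (R−r)+L cos θ1 = 0.1506;  O1 = (0.1506, 0.0000, -0.0423)
O2 = (0.0859·cos120.0°, 0.0859·sin120.0°, -0.0966) = (-0.0429, 0.0744, -0.0966)
O3 = (0.1566·cos240.0°, 0.1566·sin240.0°, -0.0259) = (-0.0783, -0.1356, -0.0259)
|O₂|²−|O₁|² = -0.0078;  |O₃|²−|O₁|² = 0.0007
linear system: -0.3871x+0.1488y = -0.0078−-0.1087z; -0.4579x+-0.2712y = 0.0007−0.0328z
Cramer: x(z) = 0.0116-0.1421z;  y(z) = -0.0222+0.3607z
quadratic in z: (1.1503)z²+(0.1081)z+(-0.1809)=0, √Δ=0.9187 → z ∈ {-0.4463, 0.3523}; z = -0.4463 (taking z<0)
x = 0.0750, y = -0.1831

(0.0750, -0.1831, -0.4463)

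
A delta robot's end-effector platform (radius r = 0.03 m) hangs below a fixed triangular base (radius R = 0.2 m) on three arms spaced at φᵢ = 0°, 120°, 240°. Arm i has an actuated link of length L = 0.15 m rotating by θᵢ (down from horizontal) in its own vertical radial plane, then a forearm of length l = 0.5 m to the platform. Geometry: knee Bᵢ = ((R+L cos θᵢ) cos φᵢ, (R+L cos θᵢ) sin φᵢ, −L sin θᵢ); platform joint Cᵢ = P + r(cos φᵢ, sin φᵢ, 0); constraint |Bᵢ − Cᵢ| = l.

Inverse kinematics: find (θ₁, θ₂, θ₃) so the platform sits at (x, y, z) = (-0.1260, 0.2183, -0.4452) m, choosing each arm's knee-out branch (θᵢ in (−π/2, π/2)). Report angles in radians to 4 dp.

θ₁ = 1.3086, θ₂ = -0.3492, θ₃ = 1.3088

arm 1 (φ=0.0°): x'=-0.1260, y'=0.2183
  A cos θ + B sin θ = C:  0.2960·cos θ + -0.4452·sin θ = -0.3532
  θ1 = atan2(B,A) + arccos(C/0.5346) = 1.3086
rotate P by −φ2: (0.2521, 0.0000, -0.4452)
  A=-0.0821, B=-0.4452, C=(l²−L²−A²−y'²−z²)/(2L)=0.0752
  γ=atan2(-0.4452,-0.0821)=-1.7531;  ψ=arccos(0.1661)=1.4039;  θ2=γ+ψ≈-0.3492
arm 3 (φ=240.0°): x'=-0.1261, y'=-0.2183
  A cos θ + B sin θ = C:  0.2961·cos θ + -0.4452·sin θ = -0.3533
  γ=atan2(-0.4452,0.2961)=-0.9840;  ψ=arccos(-0.6608)=2.2927;  θ3=γ+ψ≈1.3088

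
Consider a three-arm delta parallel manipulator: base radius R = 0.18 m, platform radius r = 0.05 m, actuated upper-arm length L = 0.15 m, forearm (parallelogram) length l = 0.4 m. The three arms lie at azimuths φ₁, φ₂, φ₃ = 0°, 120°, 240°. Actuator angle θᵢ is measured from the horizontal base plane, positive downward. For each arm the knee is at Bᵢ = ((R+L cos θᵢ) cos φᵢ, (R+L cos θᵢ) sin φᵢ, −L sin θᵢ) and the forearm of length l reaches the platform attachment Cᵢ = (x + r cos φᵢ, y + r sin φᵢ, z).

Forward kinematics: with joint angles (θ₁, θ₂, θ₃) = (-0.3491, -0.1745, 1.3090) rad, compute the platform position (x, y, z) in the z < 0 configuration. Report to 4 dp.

(0.1170, 0.1743, -0.2742)

φ1=0.0°: virtual centre (0.2710, 0.0000, 0.0513), radius l
φ2=120.0°: virtual centre (-0.1389, 0.2405, 0.0260), radius l
O3 = (0.1688·cos240.0°, 0.1688·sin240.0°, -0.1449) = (-0.0844, -0.1462, -0.1449)
subtract pairs → two planes through P
linear system: -0.8196x+0.4810y = 0.0018−-0.0505z; -0.7107x+-0.2924y = -0.0266−-0.3924z
Cramer: x(z) = 0.0211-0.3500z;  y(z) = 0.0396-0.4913z
sphere 1 gives Az²+Bz+C=0 with A=1.3638, B=0.0334, C=-0.0934;  B²−4AC=0.5105;  roots -0.2742, 0.2497;  negative root z = -0.2742
x = 0.1170, y = 0.1743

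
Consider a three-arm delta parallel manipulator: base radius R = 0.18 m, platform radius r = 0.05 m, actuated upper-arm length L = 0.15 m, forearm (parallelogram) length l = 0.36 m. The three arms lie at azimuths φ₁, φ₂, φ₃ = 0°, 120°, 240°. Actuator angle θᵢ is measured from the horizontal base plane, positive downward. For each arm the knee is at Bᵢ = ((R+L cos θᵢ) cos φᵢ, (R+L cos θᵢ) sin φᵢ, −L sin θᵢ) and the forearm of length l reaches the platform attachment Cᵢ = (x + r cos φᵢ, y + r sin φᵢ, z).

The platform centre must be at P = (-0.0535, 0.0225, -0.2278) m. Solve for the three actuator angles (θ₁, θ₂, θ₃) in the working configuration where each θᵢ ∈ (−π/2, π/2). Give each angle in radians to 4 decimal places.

arm 1 (φ=0.0°): x'=-0.0535, y'=0.0225
  e−x'=0.1835;  (l²−L²−(e−x')²−y'²−z²)/2L = 0.0701
  √(A²+B²)=0.2925;  θ1 = -0.8927+1.3288 ≈ 0.4361
arm 2 (φ=120.0°): x'=0.0462, y'=0.0351
  A=0.0838, B=-0.2278, C=(l²−L²−A²−y'²−z²)/(2L)=0.1565
  √(A²+B²)=0.2427;  θ2 = -1.2184+0.8699 ≈ -0.3486
φ3=240.0° → target in arm frame (0.0073, -0.0576)
  e−x'=0.1227;  (l²−L²−(e−x')²−y'²−z²)/2L = 0.1228
  θ3 = atan2(B,A) + arccos(C/0.2588) = -0.0001

θ₁ = 0.4361, θ₂ = -0.3486, θ₃ = -0.0001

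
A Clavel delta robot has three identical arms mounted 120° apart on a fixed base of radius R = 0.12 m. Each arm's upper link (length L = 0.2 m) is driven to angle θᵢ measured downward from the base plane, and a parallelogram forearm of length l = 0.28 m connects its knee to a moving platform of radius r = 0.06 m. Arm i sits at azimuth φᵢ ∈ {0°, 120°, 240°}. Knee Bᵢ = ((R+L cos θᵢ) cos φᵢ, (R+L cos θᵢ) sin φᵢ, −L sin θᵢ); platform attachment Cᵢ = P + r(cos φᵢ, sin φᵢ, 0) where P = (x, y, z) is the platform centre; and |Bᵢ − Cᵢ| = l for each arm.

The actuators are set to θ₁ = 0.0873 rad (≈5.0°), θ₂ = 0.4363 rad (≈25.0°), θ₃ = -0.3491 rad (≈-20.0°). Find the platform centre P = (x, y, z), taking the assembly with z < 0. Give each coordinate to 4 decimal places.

(-0.0002, -0.0421, -0.1140)

arm 1 at φ=0.0°: ρ1 = 0.2592;  S1 = (0.2592, 0.0000, -0.0174)
S2 = (0.2413·cos120.0°, 0.2413·sin120.0°, -0.0845) = (-0.1206, 0.2089, -0.0845)
φ3=240.0°: virtual centre (-0.1240, -0.2147, 0.0684), radius l
subtract pairs → two planes through P
linear system: -0.7597x+0.4179y = -0.0022−-0.1342z; -0.7664x+-0.4294y = -0.0014−0.1717z
det = 0.6465;  x = 0.0023+0.0219z,  y = -0.0010+0.3608z
quadratic in z: (1.1307)z²+(0.0229)z+(-0.0121)=0, √Δ=0.2349 → z ∈ {-0.1140, 0.0937}; z = -0.1140 (taking z<0)
x = -0.0002, y = -0.0421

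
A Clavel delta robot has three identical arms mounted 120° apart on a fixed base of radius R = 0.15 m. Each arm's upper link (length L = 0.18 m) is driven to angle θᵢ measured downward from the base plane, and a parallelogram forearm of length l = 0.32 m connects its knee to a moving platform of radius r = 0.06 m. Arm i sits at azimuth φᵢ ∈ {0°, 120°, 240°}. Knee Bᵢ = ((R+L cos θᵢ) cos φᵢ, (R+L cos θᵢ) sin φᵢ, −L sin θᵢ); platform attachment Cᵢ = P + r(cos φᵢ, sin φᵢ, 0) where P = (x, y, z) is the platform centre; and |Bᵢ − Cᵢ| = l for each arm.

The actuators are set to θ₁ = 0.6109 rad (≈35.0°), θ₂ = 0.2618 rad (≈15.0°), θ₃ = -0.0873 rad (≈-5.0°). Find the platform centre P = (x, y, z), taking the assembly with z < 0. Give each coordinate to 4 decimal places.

S1 = (0.2374·cos0.0°, 0.2374·sin0.0°, -0.1032) = (0.2374, 0.0000, -0.1032)
S2 = (0.2639·cos120.0°, 0.2639·sin120.0°, -0.0466) = (-0.1319, 0.2285, -0.0466)
φ3=240.0°: virtual centre (-0.1347, -0.2332, 0.0157), radius l
eliminate P² terms by subtracting sphere 1 from 2 and 3
linear system: -0.7388x+0.4570y = 0.0048−0.1133z; -0.7442x+-0.4665y = 0.0057−0.2379z
det = 0.6847;  x = -0.0071+0.2360z,  y = -0.0010+0.1335z
quadratic in z: (1.0735)z²+(0.0908)z+(-0.0320)=0, √Δ=0.3814 → z ∈ {-0.2199, 0.1353}; z = -0.2199 (taking z<0)
x = -0.0590, y = -0.0304

(-0.0590, -0.0304, -0.2199)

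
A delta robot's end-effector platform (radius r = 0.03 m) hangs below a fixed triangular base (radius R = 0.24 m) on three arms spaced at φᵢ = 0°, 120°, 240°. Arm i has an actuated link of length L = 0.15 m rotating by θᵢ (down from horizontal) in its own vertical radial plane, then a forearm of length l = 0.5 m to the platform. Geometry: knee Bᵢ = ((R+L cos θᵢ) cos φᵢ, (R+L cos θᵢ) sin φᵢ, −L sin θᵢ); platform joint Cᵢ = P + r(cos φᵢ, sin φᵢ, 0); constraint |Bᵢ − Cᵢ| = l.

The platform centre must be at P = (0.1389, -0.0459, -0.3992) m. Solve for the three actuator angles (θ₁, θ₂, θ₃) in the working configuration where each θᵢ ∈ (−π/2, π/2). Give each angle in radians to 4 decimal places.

φ1=0.0° → target in arm frame (0.1389, -0.0459)
  A=0.0711, B=-0.3992, C=(l²−L²−A²−y'²−z²)/(2L)=0.2033
  √(A²+B²)=0.4055;  θ1 = -1.3945+1.0457 ≈ -0.3488
arm 2 (φ=120.0°): x'=-0.1092, y'=-0.0973
  A cos θ + B sin θ = C:  0.3192·cos θ + -0.3992·sin θ = -0.1441
  θ2 = atan2(B,A) + arccos(C/0.5111) = 0.9603
arm 3 (φ=240.0°): x'=-0.0297, y'=0.1432
  A cos θ + B sin θ = C:  0.2397·cos θ + -0.3992·sin θ = -0.0328
  √(A²+B²)=0.4656;  θ3 = -1.0300+1.6413 ≈ 0.6112

θ₁ = -0.3488, θ₂ = 0.9603, θ₃ = 0.6112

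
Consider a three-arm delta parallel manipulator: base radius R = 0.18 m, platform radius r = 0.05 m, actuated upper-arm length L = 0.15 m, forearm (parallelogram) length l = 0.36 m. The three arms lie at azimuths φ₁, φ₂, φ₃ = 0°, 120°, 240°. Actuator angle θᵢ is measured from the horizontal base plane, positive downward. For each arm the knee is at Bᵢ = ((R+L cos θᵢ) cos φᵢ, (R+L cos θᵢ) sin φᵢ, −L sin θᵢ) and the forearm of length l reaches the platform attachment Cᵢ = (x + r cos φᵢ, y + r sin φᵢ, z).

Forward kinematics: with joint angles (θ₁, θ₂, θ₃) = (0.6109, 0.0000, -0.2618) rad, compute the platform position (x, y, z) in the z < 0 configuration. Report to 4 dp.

φ1=0.0°: virtual centre (0.2529, 0.0000, -0.0860), radius l
O2 = (0.2800·cos120.0°, 0.2800·sin120.0°, 0.0000) = (-0.1400, 0.2425, 0.0000)
arm 3 at φ=240.0°: ρ3 = 0.2749;  O3 = (-0.1374, -0.2381, 0.0388)
|O₂|²−|O₁|² = 0.0071;  |O₃|²−|O₁|² = 0.0057
[-0.7857 0.4850 0.1721]·P = 0.0071;  [-0.7806 -0.4761 0.2497]·P = 0.0057
det = 0.7527;  x = -0.0082+0.2698z,  y = 0.0013+0.0822z
sphere 1 gives Az²+Bz+C=0 with A=1.0795, B=0.0315, C=-0.0541;  B²−4AC=0.2344;  roots -0.2388, 0.2097;  negative root z = -0.2388
x = -0.0726, y = -0.0183

(-0.0726, -0.0183, -0.2388)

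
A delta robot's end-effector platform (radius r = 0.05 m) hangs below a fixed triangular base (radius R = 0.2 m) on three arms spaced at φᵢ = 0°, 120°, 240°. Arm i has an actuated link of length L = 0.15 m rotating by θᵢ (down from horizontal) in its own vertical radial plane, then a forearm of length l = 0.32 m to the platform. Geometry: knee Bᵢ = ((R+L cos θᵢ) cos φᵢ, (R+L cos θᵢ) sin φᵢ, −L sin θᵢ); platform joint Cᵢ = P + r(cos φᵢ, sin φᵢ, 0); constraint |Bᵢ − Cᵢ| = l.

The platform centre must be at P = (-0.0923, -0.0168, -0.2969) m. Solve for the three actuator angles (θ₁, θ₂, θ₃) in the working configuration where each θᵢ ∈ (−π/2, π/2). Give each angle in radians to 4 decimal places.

θ₁ = 1.3092, θ₂ = 0.6984, θ₃ = 0.5237

rotate P by −φ1: (-0.0923, -0.0168, -0.2969)
  A cos θ + B sin θ = C:  0.2423·cos θ + -0.2969·sin θ = -0.2241
  γ=atan2(-0.2969,0.2423)=-0.8863;  ψ=arccos(-0.5849)=2.1955;  θ1=γ+ψ≈1.3092
φ2=120.0° → target in arm frame (0.0316, 0.0883)
  A=0.1184, B=-0.2969, C=(l²−L²−A²−y'²−z²)/(2L)=-0.1002
  √(A²+B²)=0.3196;  θ2 = -1.1913+1.8898 ≈ 0.6984
φ3=240.0° → target in arm frame (0.0607, -0.0715)
  e−x'=0.0893;  (l²−L²−(e−x')²−y'²−z²)/2L = -0.0711
  γ=atan2(-0.2969,0.0893)=-1.2786;  ψ=arccos(-0.2294)=1.8023;  θ3=γ+ψ≈0.5237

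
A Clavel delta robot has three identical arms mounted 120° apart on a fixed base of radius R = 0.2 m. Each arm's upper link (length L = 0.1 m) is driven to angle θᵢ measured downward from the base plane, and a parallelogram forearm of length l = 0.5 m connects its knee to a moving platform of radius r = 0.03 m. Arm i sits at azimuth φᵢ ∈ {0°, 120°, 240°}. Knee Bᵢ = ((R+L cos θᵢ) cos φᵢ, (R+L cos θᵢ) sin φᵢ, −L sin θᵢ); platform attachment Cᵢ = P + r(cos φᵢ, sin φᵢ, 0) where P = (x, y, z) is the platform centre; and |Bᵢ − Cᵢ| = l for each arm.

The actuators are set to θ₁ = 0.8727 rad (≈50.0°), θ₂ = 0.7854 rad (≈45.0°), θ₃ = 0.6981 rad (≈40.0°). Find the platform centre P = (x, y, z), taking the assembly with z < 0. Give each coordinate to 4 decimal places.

(-0.0174, -0.0100, -0.5085)

φ1=0.0°: virtual centre (0.2343, 0.0000, -0.0766), radius l
arm 2 at φ=120.0°: ρ2 = 0.2407;  centre 2 = (-0.1204, 0.2085, -0.0707)
centre 3 = (0.2466·cos240.0°, 0.2466·sin240.0°, -0.0643) = (-0.1233, -0.2136, -0.0643)
eliminate P² terms by subtracting sphere 1 from 2 and 3
plane₁₂: -0.7093x+0.4169y+0.0118z = 0.0022
det = 0.6011;  x = -0.0045+0.0255z,  y = -0.0023+0.0151z
quadratic in z: (1.0009)z²+(0.1410)z+(-0.1871)=0, √Δ=0.8770 → z ∈ {-0.5085, 0.3677}; z = -0.5085 (taking z<0)
x = -0.0174, y = -0.0100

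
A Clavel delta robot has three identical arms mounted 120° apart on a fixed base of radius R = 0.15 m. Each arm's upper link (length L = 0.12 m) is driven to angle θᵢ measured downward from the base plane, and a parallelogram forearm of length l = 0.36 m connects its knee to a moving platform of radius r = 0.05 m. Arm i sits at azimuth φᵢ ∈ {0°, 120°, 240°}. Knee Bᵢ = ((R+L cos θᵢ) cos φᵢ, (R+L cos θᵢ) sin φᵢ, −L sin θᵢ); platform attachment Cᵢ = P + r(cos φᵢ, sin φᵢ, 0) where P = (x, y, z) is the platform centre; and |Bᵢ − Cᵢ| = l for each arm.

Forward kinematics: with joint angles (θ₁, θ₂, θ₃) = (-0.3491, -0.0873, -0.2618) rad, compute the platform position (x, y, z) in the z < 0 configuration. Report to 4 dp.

(0.0147, -0.0131, -0.2593)

centre 1 = (0.2128·cos0.0°, 0.2128·sin0.0°, 0.0410) = (0.2128, 0.0000, 0.0410)
arm 2 at φ=120.0°: e+L cos θ2 = 0.2195;  centre 2 = (-0.1098, 0.1901, 0.0105)
centre 3 = (0.2159·cos240.0°, 0.2159·sin240.0°, 0.0311) = (-0.1080, -0.1870, 0.0311)
|centre ₂|²−|centre ₁|² = 0.0014;  |centre ₃|²−|centre ₁|² = 0.0006
plane₁₂: -0.6451x+0.3803y+-0.0612z = 0.0014
Cramer: x(z) = -0.0015-0.0628z;  y(z) = 0.0010+0.0543z
sphere 1 gives Az²+Bz+C=0 with A=1.0069, B=-0.0551, C=-0.0820;  B²−4AC=0.3333;  roots -0.2593, 0.3140;  negative root z = -0.2593
x = 0.0147, y = -0.0131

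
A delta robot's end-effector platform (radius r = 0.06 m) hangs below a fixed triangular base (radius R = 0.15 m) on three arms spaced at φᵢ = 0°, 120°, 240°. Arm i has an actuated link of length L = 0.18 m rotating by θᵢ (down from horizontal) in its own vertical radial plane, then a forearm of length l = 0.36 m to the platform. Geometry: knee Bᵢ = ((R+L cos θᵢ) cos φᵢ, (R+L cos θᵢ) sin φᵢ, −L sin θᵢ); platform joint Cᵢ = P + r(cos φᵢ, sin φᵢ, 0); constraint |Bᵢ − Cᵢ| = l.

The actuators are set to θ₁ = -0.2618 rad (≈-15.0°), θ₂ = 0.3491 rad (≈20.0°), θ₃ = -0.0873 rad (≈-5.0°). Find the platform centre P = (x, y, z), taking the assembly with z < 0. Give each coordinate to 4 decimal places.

(0.0413, -0.0418, -0.2333)

S1 = (0.2639·cos0.0°, 0.2639·sin0.0°, 0.0466) = (0.2639, 0.0000, 0.0466)
S2 = (0.2591·cos120.0°, 0.2591·sin120.0°, -0.0616) = (-0.1296, 0.2244, -0.0616)
φ3=240.0°: virtual centre (-0.1347, -0.2332, 0.0157), radius l
subtract pairs → two planes through P
plane₁₂: -0.7869x+0.4488y+-0.2163z = -0.0009
Cramer: x(z) = -0.0001-0.1775z;  y(z) = -0.0020+0.1708z
into |P−S₁|² = l²: 1.0607z² + -0.0002z + -0.0578 = 0;  Δ = 0.2451;  z = -0.2333 or 0.2335 → z<0 root = -0.2333
x = 0.0413, y = -0.0418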